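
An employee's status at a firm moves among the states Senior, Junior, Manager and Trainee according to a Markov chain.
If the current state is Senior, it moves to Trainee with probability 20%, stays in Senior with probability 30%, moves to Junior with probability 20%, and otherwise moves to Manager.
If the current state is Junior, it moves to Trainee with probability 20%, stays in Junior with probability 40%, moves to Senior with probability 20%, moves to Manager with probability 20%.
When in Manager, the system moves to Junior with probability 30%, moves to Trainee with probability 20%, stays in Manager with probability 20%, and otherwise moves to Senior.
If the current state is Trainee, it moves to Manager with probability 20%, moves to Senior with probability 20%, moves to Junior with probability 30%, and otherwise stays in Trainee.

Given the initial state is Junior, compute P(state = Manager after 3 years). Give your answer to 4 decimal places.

Propagate the distribution vector 3 years from Junior.
After 0 years: (0.0000, 1.0000, 0.0000, 0.0000)
After 1 year: (0.2000, 0.4000, 0.2000, 0.2000)
After 2 years: (0.2400, 0.3200, 0.2200, 0.2200)
After 3 years: (0.2460, 0.3080, 0.2240, 0.2220)
P(in Manager after 3 years) = 0.2240

0.2240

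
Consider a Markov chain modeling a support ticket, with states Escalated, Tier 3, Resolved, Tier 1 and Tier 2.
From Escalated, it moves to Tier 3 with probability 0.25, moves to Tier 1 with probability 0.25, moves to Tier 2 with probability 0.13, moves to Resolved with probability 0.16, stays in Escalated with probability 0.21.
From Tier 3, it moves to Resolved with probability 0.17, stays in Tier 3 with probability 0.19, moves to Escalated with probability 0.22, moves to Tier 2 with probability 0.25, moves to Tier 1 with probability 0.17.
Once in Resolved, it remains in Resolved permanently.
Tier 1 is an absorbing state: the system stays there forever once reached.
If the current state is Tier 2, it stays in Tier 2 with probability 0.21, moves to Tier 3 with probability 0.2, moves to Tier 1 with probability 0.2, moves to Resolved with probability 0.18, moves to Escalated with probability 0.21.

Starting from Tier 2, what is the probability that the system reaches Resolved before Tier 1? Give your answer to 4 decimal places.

0.4594

Let h(s) be the probability of absorption at Resolved starting from transient state s. Then h(Resolved) = 1 and h(Tier 1) = 0. By first-step analysis:
h(Escalated) = 0.21·h(Escalated) + 0.25·h(Tier 3) + 0.16·1 + 0.25·0 + 0.13·h(Tier 2)
h(Tier 3) = 0.22·h(Escalated) + 0.19·h(Tier 3) + 0.17·1 + 0.17·0 + 0.25·h(Tier 2)
h(Tier 2) = 0.21·h(Escalated) + 0.2·h(Tier 3) + 0.18·1 + 0.2·0 + 0.21·h(Tier 2)
Solving: h(Escalated) = 0.4260, h(Tier 3) = 0.4674, h(Tier 2) = 0.4594.
Starting from Tier 2, the probability is 0.4594.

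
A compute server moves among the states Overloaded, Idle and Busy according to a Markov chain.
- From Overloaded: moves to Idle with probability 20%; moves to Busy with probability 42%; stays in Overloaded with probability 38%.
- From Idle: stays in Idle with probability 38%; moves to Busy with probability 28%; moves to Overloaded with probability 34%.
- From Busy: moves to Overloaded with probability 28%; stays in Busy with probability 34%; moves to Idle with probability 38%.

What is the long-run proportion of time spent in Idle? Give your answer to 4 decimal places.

Let the stationary distribution be π with π = πP and π_1 + π_2 + π_3 = 1.
π_1 = 0.38·π_1 + 0.34·π_2 + 0.28·π_3
π_2 = 0.2·π_1 + 0.38·π_2 + 0.38·π_3
Solving with the normalization constraint gives π = (0.3325, 0.3202, 0.3474).
So the stationary probability of Idle is 0.3202.

0.3202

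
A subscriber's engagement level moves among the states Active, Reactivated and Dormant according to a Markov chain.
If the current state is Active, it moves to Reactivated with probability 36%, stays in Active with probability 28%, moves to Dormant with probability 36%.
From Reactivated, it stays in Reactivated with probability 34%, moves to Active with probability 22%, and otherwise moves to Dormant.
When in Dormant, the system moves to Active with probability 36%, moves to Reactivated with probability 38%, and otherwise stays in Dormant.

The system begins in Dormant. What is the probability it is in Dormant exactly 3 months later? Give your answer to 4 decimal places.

0.3522

Propagate the distribution vector 3 months from Dormant.
After 0 months: (0.0000, 0.0000, 1.0000)
After 1 month: (0.3600, 0.3800, 0.2600)
After 2 months: (0.2780, 0.3576, 0.3644)
After 3 months: (0.2877, 0.3601, 0.3522)
P(in Dormant after 3 months) = 0.3522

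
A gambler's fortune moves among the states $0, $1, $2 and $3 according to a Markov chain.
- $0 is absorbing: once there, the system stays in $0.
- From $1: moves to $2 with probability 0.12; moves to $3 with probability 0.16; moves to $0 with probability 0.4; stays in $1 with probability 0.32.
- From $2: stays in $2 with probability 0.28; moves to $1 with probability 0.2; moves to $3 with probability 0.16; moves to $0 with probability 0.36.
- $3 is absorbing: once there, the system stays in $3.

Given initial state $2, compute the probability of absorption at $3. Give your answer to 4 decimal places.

0.3024

Let h(s) be the probability of absorption at $3 starting from transient state s. Then h($3) = 1 and h($0) = 0. By first-step analysis:
h($1) = 0.4·0 + 0.32·h($1) + 0.12·h($2) + 0.16·1
h($2) = 0.36·0 + 0.2·h($1) + 0.28·h($2) + 0.16·1
Solving: h($1) = 0.2887, h($2) = 0.3024.
Starting from $2, the probability is 0.3024.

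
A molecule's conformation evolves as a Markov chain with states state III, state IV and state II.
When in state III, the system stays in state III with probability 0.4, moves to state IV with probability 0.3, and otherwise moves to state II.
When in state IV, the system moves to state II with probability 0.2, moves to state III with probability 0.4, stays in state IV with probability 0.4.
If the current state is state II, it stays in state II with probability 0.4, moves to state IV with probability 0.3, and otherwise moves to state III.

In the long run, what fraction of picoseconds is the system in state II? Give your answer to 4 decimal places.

0.2963

Let the stationary distribution be π with π = πP and π_1 + π_2 + π_3 = 1.
π_1 = 0.4·π_1 + 0.4·π_2 + 0.3·π_3
π_2 = 0.3·π_1 + 0.4·π_2 + 0.3·π_3
Solving with the normalization constraint gives π = (0.3704, 0.3333, 0.2963).
So the stationary probability of state II is 0.2963.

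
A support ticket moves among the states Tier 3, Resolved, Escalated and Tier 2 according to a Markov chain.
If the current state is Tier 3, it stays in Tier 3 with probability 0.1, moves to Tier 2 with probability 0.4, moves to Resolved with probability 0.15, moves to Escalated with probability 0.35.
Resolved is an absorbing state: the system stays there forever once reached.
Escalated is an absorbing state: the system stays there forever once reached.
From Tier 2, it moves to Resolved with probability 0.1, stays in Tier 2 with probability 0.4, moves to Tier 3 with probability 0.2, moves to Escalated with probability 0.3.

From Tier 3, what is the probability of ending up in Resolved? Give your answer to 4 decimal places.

Let h(s) be the probability of absorption at Resolved starting from transient state s. Then h(Resolved) = 1 and h(Escalated) = 0. By first-step analysis:
h(Tier 3) = 0.1·h(Tier 3) + 0.15·1 + 0.35·0 + 0.4·h(Tier 2)
h(Tier 2) = 0.2·h(Tier 3) + 0.1·1 + 0.3·0 + 0.4·h(Tier 2)
Solving: h(Tier 3) = 0.2826, h(Tier 2) = 0.2609.
Starting from Tier 3, the probability is 0.2826.

0.2826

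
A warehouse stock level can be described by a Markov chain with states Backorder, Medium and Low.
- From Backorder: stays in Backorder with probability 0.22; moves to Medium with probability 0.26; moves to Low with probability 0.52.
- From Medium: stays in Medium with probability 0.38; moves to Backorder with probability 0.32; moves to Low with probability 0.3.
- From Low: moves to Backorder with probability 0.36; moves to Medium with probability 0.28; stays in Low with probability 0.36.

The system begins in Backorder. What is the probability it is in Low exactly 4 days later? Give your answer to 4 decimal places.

Propagate the distribution vector 4 days from Backorder.
After 0 days: (1.0000, 0.0000, 0.0000)
After 1 day: (0.2200, 0.2600, 0.5200)
After 2 days: (0.3188, 0.3016, 0.3796)
After 3 days: (0.3033, 0.3038, 0.3929)
After 4 days: (0.3054, 0.3043, 0.3903)
P(in Low after 4 days) = 0.3903

0.3903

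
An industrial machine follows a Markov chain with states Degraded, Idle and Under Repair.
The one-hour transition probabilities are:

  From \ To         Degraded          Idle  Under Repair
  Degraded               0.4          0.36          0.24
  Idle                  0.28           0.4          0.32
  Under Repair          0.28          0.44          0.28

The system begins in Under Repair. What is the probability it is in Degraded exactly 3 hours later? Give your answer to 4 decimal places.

0.3176

Propagate the distribution vector 3 hours from Under Repair.
After 0 hours: (0.0000, 0.0000, 1.0000)
After 1 hour: (0.2800, 0.4400, 0.2800)
After 2 hours: (0.3136, 0.4000, 0.2864)
After 3 hours: (0.3176, 0.3989, 0.2835)
P(in Degraded after 3 hours) = 0.3176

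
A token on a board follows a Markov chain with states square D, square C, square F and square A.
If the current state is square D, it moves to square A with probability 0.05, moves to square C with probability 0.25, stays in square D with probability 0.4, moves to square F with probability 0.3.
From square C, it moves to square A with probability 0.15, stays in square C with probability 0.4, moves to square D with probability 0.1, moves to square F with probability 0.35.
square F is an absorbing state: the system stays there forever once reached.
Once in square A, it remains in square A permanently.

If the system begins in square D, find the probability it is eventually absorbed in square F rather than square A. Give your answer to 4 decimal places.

0.7985

Let h(s) be the probability of absorption at square F starting from transient state s. Then h(square F) = 1 and h(square A) = 0. By first-step analysis:
h(square D) = 0.4·h(square D) + 0.25·h(square C) + 0.3·1 + 0.05·0
h(square C) = 0.1·h(square D) + 0.4·h(square C) + 0.35·1 + 0.15·0
Solving: h(square D) = 0.7985, h(square C) = 0.7164.
Starting from square D, the probability is 0.7985.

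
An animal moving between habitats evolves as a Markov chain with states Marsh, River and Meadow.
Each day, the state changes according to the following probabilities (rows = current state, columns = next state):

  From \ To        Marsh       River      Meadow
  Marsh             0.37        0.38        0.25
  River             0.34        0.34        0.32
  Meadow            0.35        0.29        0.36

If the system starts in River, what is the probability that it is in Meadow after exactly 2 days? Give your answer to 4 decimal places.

Sum over the intermediate state after 1 day:
P = P(River→Marsh)·P(Marsh→Meadow) + P(River→River)·P(River→Meadow) + P(River→Meadow)·P(Meadow→Meadow)
  = 0.34×0.25 + 0.34×0.32 + 0.32×0.36
  = 0.0850 + 0.1088 + 0.1152 = 0.3090

0.3090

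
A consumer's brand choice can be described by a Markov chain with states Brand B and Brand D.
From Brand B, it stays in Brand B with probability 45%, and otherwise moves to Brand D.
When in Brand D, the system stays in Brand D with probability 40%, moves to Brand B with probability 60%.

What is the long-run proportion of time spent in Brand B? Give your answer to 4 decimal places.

Let the stationary distribution be π with π = πP and π_1 + π_2 = 1.
π_1 = 0.45·π_1 + 0.6·π_2
Solving with the normalization constraint gives π = (0.5217, 0.4783).
So the stationary probability of Brand B is 0.5217.

0.5217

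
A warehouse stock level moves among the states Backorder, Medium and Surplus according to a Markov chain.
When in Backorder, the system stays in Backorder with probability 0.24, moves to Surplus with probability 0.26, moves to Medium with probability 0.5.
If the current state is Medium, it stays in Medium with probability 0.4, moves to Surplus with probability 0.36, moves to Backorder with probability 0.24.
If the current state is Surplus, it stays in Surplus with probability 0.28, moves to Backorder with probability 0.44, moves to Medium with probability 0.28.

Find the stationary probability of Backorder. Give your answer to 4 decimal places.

Let the stationary distribution be π with π = πP and π_1 + π_2 + π_3 = 1.
π_1 = 0.24·π_1 + 0.24·π_2 + 0.44·π_3
π_2 = 0.5·π_1 + 0.4·π_2 + 0.28·π_3
Solving with the normalization constraint gives π = (0.3011, 0.3935, 0.3055).
So the stationary probability of Backorder is 0.3011.

0.3011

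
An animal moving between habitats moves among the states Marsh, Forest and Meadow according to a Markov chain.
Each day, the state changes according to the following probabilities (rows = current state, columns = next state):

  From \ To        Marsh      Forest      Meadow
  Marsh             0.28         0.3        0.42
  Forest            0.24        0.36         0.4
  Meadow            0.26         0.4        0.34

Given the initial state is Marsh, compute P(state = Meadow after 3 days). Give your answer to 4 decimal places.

Propagate the distribution vector 3 days from Marsh.
After 0 days: (1.0000, 0.0000, 0.0000)
After 1 day: (0.2800, 0.3000, 0.4200)
After 2 days: (0.2596, 0.3600, 0.3804)
After 3 days: (0.2580, 0.3596, 0.3824)
P(in Meadow after 3 days) = 0.3824

0.3824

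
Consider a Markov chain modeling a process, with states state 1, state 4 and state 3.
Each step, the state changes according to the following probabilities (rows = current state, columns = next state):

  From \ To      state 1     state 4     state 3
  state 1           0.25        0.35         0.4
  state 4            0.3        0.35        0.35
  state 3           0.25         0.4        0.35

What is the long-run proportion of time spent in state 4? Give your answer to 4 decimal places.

0.3682

Let the stationary distribution be π with π = πP and π_1 + π_2 + π_3 = 1.
π_1 = 0.25·π_1 + 0.3·π_2 + 0.25·π_3
π_2 = 0.35·π_1 + 0.35·π_2 + 0.4·π_3
Solving with the normalization constraint gives π = (0.2684, 0.3682, 0.3634).
So the stationary probability of state 4 is 0.3682.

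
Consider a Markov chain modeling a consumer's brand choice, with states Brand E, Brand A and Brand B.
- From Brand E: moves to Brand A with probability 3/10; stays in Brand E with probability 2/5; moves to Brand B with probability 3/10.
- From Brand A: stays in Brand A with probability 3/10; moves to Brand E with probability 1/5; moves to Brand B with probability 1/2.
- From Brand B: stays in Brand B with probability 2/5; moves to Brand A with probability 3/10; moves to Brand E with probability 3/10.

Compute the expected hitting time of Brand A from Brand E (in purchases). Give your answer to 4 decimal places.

3.3333

Let t(s) be the expected number of purchases to first reach Brand A from state s, with t(Brand A) = 0. Conditioning on the first purchase:
t(Brand E) = 1 + 0.4·t(Brand E) + 0.3·t(Brand B)
t(Brand B) = 1 + 0.3·t(Brand E) + 0.4·t(Brand B)
Solving: t(Brand E) = 3.3333, t(Brand B) = 3.3333.
Expected purchases from Brand E to Brand A: 3.3333.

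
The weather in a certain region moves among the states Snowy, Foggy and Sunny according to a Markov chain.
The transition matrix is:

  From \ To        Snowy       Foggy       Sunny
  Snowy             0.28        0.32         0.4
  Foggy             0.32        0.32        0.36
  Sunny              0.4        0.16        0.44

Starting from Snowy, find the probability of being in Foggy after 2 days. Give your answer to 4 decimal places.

0.2560

Sum over the intermediate state after 1 day:
P = P(Snowy→Snowy)·P(Snowy→Foggy) + P(Snowy→Foggy)·P(Foggy→Foggy) + P(Snowy→Sunny)·P(Sunny→Foggy)
  = 0.28×0.32 + 0.32×0.32 + 0.4×0.16
  = 0.0896 + 0.1024 + 0.0640 = 0.2560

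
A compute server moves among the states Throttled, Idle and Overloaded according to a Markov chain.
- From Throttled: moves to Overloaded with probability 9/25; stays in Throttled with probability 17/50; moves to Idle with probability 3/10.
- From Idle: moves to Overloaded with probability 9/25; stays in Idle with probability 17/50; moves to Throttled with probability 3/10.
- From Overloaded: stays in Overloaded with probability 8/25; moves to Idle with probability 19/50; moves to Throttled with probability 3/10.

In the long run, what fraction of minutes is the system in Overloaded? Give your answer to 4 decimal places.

0.3462

Let the stationary distribution be π with π = πP and π_1 + π_2 + π_3 = 1.
π_1 = 0.34·π_1 + 0.3·π_2 + 0.3·π_3
π_2 = 0.3·π_1 + 0.34·π_2 + 0.38·π_3
Solving with the normalization constraint gives π = (0.3125, 0.3413, 0.3462).
So the stationary probability of Overloaded is 0.3462.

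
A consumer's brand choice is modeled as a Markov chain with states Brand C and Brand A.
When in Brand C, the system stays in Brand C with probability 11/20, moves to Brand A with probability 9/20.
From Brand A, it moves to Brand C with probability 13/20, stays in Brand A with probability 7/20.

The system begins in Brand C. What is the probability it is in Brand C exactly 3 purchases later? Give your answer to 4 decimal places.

Propagate the distribution vector 3 purchases from Brand C.
After 0 purchases: (1.0000, 0.0000)
After 1 purchase: (0.5500, 0.4500)
After 2 purchases: (0.5950, 0.4050)
After 3 purchases: (0.5905, 0.4095)
P(in Brand C after 3 purchases) = 0.5905

0.5905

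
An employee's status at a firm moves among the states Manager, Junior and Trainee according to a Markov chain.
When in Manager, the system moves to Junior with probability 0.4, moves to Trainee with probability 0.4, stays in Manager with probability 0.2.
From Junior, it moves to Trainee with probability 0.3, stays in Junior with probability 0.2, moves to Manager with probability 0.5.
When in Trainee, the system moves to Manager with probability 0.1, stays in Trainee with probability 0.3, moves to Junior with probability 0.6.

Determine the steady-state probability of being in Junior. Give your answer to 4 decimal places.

Let the stationary distribution be π with π = πP and π_1 + π_2 + π_3 = 1.
π_1 = 0.2·π_1 + 0.5·π_2 + 0.1·π_3
π_2 = 0.4·π_1 + 0.2·π_2 + 0.6·π_3
Solving with the normalization constraint gives π = (0.2836, 0.3881, 0.3284).
So the stationary probability of Junior is 0.3881.

0.3881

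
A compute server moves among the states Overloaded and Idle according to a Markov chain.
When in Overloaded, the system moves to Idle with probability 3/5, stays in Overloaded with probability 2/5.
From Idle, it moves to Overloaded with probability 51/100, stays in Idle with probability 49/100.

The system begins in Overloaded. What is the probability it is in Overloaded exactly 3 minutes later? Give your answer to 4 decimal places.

Propagate the distribution vector 3 minutes from Overloaded.
After 0 minutes: (1.0000, 0.0000)
After 1 minute: (0.4000, 0.6000)
After 2 minutes: (0.4660, 0.5340)
After 3 minutes: (0.4587, 0.5413)
P(in Overloaded after 3 minutes) = 0.4587

0.4587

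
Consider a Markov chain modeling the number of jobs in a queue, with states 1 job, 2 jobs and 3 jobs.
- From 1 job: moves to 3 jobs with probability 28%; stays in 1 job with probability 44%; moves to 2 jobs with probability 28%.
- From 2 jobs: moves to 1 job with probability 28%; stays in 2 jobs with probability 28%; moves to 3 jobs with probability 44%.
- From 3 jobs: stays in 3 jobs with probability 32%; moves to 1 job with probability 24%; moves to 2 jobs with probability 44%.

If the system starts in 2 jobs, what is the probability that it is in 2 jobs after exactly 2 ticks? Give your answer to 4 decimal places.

0.3504

Sum over the intermediate state after 1 tick:
P = P(2 jobs→1 job)·P(1 job→2 jobs) + P(2 jobs→2 jobs)·P(2 jobs→2 jobs) + P(2 jobs→3 jobs)·P(3 jobs→2 jobs)
  = 0.28×0.28 + 0.28×0.28 + 0.44×0.44
  = 0.0784 + 0.0784 + 0.1936 = 0.3504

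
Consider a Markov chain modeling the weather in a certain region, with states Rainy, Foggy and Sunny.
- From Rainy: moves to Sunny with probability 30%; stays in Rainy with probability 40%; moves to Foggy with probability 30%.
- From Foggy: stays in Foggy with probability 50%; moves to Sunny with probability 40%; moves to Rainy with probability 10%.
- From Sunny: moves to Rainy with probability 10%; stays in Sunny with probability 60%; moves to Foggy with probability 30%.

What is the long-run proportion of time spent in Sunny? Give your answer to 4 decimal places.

Let the stationary distribution be π with π = πP and π_1 + π_2 + π_3 = 1.
π_1 = 0.4·π_1 + 0.1·π_2 + 0.1·π_3
π_2 = 0.3·π_1 + 0.5·π_2 + 0.3·π_3
Solving with the normalization constraint gives π = (0.1429, 0.3750, 0.4821).
So the stationary probability of Sunny is 0.4821.

0.4821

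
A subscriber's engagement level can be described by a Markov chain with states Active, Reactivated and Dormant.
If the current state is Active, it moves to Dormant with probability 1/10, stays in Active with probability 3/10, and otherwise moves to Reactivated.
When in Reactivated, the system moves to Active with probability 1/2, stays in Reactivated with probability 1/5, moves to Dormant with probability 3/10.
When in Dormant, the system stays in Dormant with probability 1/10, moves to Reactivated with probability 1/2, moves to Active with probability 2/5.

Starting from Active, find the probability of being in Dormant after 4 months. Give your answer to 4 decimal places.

0.1876

Propagate the distribution vector 4 months from Active.
After 0 months: (1.0000, 0.0000, 0.0000)
After 1 month: (0.3000, 0.6000, 0.1000)
After 2 months: (0.4300, 0.3500, 0.2200)
After 3 months: (0.3920, 0.4380, 0.1700)
After 4 months: (0.4046, 0.4078, 0.1876)
P(in Dormant after 4 months) = 0.1876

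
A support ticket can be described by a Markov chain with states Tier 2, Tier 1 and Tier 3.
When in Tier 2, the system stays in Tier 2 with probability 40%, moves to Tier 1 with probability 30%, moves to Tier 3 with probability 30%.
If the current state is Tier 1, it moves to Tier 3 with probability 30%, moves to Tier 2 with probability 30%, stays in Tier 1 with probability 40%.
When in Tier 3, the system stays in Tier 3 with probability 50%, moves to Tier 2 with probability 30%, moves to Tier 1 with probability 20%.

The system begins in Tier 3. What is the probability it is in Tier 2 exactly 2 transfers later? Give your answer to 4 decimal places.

Sum over the intermediate state after 1 transfer:
P = P(Tier 3→Tier 2)·P(Tier 2→Tier 2) + P(Tier 3→Tier 1)·P(Tier 1→Tier 2) + P(Tier 3→Tier 3)·P(Tier 3→Tier 2)
  = 0.3×0.4 + 0.2×0.3 + 0.5×0.3
  = 0.1200 + 0.0600 + 0.1500 = 0.3300

0.3300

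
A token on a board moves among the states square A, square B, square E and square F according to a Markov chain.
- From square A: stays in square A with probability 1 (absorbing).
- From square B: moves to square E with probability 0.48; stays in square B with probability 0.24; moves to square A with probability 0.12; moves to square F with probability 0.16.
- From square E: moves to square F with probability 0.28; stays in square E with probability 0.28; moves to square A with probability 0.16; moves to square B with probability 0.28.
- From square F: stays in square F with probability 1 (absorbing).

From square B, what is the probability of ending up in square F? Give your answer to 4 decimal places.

0.6047

Let h(s) be the probability of absorption at square F starting from transient state s. Then h(square F) = 1 and h(square A) = 0. By first-step analysis:
h(square B) = 0.12·0 + 0.24·h(square B) + 0.48·h(square E) + 0.16·1
h(square E) = 0.16·0 + 0.28·h(square B) + 0.28·h(square E) + 0.28·1
Solving: h(square B) = 0.6047, h(square E) = 0.6240.
Starting from square B, the probability is 0.6047.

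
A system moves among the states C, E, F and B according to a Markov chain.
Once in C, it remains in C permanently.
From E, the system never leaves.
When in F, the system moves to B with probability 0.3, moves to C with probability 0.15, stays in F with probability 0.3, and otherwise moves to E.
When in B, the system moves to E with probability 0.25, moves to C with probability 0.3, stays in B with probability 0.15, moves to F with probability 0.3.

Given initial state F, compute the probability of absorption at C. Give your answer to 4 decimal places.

Let h(s) be the probability of absorption at C starting from transient state s. Then h(C) = 1 and h(E) = 0. By first-step analysis:
h(F) = 0.15·1 + 0.25·0 + 0.3·h(F) + 0.3·h(B)
h(B) = 0.3·1 + 0.25·0 + 0.3·h(F) + 0.15·h(B)
Solving: h(F) = 0.4307, h(B) = 0.5050.
Starting from F, the probability is 0.4307.

0.4307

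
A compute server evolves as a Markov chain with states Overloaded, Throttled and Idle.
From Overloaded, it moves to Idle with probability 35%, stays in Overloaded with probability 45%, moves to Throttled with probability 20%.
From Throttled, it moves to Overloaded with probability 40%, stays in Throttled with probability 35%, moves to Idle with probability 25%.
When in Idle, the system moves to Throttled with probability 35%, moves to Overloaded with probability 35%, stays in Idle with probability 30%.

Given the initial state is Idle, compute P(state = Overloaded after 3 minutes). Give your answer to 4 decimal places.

Propagate the distribution vector 3 minutes from Idle.
After 0 minutes: (0.0000, 0.0000, 1.0000)
After 1 minute: (0.3500, 0.3500, 0.3000)
After 2 minutes: (0.4025, 0.2975, 0.3000)
After 3 minutes: (0.4051, 0.2896, 0.3053)
P(in Overloaded after 3 minutes) = 0.4051

0.4051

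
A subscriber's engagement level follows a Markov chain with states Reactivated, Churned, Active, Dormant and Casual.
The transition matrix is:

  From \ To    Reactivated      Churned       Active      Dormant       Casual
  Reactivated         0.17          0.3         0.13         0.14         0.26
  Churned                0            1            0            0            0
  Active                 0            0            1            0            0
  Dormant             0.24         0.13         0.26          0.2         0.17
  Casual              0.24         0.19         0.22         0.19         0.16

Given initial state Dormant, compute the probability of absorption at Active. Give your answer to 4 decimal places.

0.5545

Let h(s) be the probability of absorption at Active starting from transient state s. Then h(Active) = 1 and h(Churned) = 0. By first-step analysis:
h(Reactivated) = 0.17·h(Reactivated) + 0.3·0 + 0.13·1 + 0.14·h(Dormant) + 0.26·h(Casual)
h(Dormant) = 0.24·h(Reactivated) + 0.13·0 + 0.26·1 + 0.2·h(Dormant) + 0.17·h(Casual)
h(Casual) = 0.24·h(Reactivated) + 0.19·0 + 0.22·1 + 0.19·h(Dormant) + 0.16·h(Casual)
Solving: h(Reactivated) = 0.4080, h(Dormant) = 0.5545, h(Casual) = 0.5039.
Starting from Dormant, the probability is 0.5545.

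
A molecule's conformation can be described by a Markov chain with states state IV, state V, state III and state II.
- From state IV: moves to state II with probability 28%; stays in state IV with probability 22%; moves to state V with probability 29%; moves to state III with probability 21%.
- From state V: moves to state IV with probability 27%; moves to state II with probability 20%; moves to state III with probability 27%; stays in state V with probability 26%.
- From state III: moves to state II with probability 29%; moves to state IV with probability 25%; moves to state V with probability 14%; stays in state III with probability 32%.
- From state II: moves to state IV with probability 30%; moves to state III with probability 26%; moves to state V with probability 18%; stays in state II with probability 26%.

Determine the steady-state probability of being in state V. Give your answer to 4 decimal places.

Let the stationary distribution be π with π = πP and π_1 + π_2 + π_3 + π_4 = 1.
π_1 = 0.22·π_1 + 0.27·π_2 + 0.25·π_3 + 0.3·π_4
π_2 = 0.29·π_1 + 0.26·π_2 + 0.14·π_3 + 0.18·π_4
π_3 = 0.21·π_1 + 0.27·π_2 + 0.32·π_3 + 0.26·π_4
Solving with the normalization constraint gives π = (0.2595, 0.2152, 0.2651, 0.2602).
So the stationary probability of state V is 0.2152.

0.2152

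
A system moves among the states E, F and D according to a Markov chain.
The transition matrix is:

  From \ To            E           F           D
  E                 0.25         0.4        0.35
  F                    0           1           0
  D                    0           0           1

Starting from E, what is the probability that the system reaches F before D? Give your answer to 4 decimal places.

0.5333

Let h(s) be the probability of absorption at F starting from transient state s. Then h(F) = 1 and h(D) = 0. By first-step analysis:
h(E) = 0.25·h(E) + 0.4·1 + 0.35·0
Solving: h(E) = 0.5333.
Starting from E, the probability is 0.5333.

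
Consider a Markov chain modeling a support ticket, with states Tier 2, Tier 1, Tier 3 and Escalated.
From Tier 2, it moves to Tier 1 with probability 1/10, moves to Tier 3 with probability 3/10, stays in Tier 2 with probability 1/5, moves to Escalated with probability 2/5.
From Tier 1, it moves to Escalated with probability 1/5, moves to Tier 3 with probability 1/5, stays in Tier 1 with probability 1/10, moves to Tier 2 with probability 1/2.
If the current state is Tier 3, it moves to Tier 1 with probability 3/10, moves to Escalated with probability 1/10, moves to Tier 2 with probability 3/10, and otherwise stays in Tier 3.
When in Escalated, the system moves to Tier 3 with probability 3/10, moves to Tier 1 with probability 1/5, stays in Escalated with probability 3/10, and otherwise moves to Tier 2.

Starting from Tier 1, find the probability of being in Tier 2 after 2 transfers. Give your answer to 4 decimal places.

0.2500

Propagate the distribution vector 2 transfers from Tier 1.
After 0 transfers: (0.0000, 1.0000, 0.0000, 0.0000)
After 1 transfer: (0.5000, 0.1000, 0.2000, 0.2000)
After 2 transfers: (0.2500, 0.1600, 0.2900, 0.3000)
P(in Tier 2 after 2 transfers) = 0.2500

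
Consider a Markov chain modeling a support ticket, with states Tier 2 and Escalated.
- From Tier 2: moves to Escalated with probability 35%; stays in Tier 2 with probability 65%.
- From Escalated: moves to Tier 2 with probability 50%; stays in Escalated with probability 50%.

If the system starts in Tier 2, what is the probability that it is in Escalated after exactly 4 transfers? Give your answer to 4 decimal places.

Propagate the distribution vector 4 transfers from Tier 2.
After 0 transfers: (1.0000, 0.0000)
After 1 transfer: (0.6500, 0.3500)
After 2 transfers: (0.5975, 0.4025)
After 3 transfers: (0.5896, 0.4104)
After 4 transfers: (0.5884, 0.4116)
P(in Escalated after 4 transfers) = 0.4116

0.4116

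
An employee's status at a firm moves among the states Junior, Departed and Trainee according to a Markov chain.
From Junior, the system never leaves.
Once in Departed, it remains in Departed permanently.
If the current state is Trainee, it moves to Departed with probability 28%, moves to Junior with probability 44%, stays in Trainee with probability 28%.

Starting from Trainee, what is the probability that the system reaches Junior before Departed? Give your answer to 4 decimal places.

0.6111

Let h(s) be the probability of absorption at Junior starting from transient state s. Then h(Junior) = 1 and h(Departed) = 0. By first-step analysis:
h(Trainee) = 0.44·1 + 0.28·0 + 0.28·h(Trainee)
Solving: h(Trainee) = 0.6111.
Starting from Trainee, the probability is 0.6111.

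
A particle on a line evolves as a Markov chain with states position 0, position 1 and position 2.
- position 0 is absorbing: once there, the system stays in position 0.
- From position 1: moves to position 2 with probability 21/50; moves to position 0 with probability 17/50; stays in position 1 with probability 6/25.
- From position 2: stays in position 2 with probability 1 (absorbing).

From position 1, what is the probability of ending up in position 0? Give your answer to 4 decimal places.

0.4474

Let h(s) be the probability of absorption at position 0 starting from transient state s. Then h(position 0) = 1 and h(position 2) = 0. By first-step analysis:
h(position 1) = 0.34·1 + 0.24·h(position 1) + 0.42·0
Solving: h(position 1) = 0.4474.
Starting from position 1, the probability is 0.4474.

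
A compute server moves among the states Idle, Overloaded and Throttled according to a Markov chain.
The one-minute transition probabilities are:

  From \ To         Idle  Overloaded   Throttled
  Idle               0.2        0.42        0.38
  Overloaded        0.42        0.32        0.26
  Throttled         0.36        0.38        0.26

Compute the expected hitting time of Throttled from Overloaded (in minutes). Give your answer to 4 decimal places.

Let t(s) be the expected number of minutes to first reach Throttled from state s, with t(Throttled) = 0. Conditioning on the first minute:
t(Idle) = 1 + 0.2·t(Idle) + 0.42·t(Overloaded)
t(Overloaded) = 1 + 0.42·t(Idle) + 0.32·t(Overloaded)
Solving: t(Idle) = 2.9924, t(Overloaded) = 3.3188.
Expected minutes from Overloaded to Throttled: 3.3188.

3.3188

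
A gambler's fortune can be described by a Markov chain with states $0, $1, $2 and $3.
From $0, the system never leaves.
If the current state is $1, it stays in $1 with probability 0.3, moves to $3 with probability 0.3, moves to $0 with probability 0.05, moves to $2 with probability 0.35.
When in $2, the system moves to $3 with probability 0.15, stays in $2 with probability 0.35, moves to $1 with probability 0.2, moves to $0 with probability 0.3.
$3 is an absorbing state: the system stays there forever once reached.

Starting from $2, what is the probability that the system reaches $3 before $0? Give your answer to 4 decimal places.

Let h(s) be the probability of absorption at $3 starting from transient state s. Then h($3) = 1 and h($0) = 0. By first-step analysis:
h($1) = 0.05·0 + 0.3·h($1) + 0.35·h($2) + 0.3·1
h($2) = 0.3·0 + 0.2·h($1) + 0.35·h($2) + 0.15·1
Solving: h($1) = 0.6429, h($2) = 0.4286.
Starting from $2, the probability is 0.4286.

0.4286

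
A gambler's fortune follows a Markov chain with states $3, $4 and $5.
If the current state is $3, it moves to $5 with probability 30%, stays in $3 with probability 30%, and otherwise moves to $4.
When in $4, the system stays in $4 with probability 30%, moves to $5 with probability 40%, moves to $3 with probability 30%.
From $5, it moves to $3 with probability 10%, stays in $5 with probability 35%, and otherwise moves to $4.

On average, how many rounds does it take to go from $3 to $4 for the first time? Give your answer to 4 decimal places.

2.2353

Let t(s) be the expected number of rounds to first reach $4 from state s, with t($4) = 0. Conditioning on the first round:
t($3) = 1 + 0.3·t($3) + 0.3·t($5)
t($5) = 1 + 0.1·t($3) + 0.35·t($5)
Solving: t($3) = 2.2353, t($5) = 1.8824.
Expected rounds from $3 to $4: 2.2353.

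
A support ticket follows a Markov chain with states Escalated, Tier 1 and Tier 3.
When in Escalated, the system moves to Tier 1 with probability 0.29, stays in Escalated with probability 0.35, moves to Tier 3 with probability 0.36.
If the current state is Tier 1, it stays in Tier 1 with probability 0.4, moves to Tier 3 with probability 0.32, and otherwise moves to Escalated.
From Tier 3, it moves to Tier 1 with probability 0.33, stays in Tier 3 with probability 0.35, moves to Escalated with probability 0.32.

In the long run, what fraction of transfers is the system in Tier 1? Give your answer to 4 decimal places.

0.3413

Let the stationary distribution be π with π = πP and π_1 + π_2 + π_3 = 1.
π_1 = 0.35·π_1 + 0.28·π_2 + 0.32·π_3
π_2 = 0.29·π_1 + 0.4·π_2 + 0.33·π_3
Solving with the normalization constraint gives π = (0.3158, 0.3413, 0.3429).
So the stationary probability of Tier 1 is 0.3413.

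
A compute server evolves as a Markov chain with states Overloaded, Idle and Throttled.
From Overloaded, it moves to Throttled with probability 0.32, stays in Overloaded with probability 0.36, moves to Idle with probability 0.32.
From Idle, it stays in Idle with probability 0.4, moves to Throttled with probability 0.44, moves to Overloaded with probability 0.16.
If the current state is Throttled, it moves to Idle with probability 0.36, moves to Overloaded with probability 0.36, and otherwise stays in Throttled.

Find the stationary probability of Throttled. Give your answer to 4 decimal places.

Let the stationary distribution be π with π = πP and π_1 + π_2 + π_3 = 1.
π_1 = 0.36·π_1 + 0.16·π_2 + 0.36·π_3
π_2 = 0.32·π_1 + 0.4·π_2 + 0.36·π_3
Solving with the normalization constraint gives π = (0.2874, 0.3630, 0.3496).
So the stationary probability of Throttled is 0.3496.

0.3496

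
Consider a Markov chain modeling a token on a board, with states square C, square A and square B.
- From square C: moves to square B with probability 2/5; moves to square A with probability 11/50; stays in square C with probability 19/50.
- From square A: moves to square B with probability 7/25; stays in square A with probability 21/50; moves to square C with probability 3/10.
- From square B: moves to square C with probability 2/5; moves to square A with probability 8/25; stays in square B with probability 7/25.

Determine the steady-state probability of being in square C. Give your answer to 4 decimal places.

0.3612

Let the stationary distribution be π with π = πP and π_1 + π_2 + π_3 = 1.
π_1 = 0.38·π_1 + 0.3·π_2 + 0.4·π_3
π_2 = 0.22·π_1 + 0.42·π_2 + 0.32·π_3
Solving with the normalization constraint gives π = (0.3612, 0.3154, 0.3233).
So the stationary probability of square C is 0.3612.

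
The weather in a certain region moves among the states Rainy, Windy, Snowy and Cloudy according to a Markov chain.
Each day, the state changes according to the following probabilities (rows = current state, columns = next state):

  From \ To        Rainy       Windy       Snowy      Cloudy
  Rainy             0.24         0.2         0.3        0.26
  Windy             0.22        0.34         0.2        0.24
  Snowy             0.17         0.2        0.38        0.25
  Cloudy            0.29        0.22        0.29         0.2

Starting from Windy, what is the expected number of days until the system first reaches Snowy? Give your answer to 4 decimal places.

4.0764

Let t(s) be the expected number of days to first reach Snowy from state s, with t(Snowy) = 0. Conditioning on the first day:
t(Rainy) = 1 + 0.24·t(Rainy) + 0.2·t(Windy) + 0.26·t(Cloudy)
t(Windy) = 1 + 0.22·t(Rainy) + 0.34·t(Windy) + 0.24·t(Cloudy)
t(Cloudy) = 1 + 0.29·t(Rainy) + 0.22·t(Windy) + 0.2·t(Cloudy)
Solving: t(Rainy) = 3.6526, t(Windy) = 4.0764, t(Cloudy) = 3.6951.
Expected days from Windy to Snowy: 4.0764.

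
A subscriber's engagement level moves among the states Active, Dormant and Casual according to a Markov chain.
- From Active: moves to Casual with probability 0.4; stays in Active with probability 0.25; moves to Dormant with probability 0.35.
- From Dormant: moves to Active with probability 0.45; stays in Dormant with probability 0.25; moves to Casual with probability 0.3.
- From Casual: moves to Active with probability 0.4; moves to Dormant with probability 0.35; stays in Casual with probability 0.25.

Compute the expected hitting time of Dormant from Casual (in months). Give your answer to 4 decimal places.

2.8571

Let t(s) be the expected number of months to first reach Dormant from state s, with t(Dormant) = 0. Conditioning on the first month:
t(Active) = 1 + 0.25·t(Active) + 0.4·t(Casual)
t(Casual) = 1 + 0.4·t(Active) + 0.25·t(Casual)
Solving: t(Active) = 2.8571, t(Casual) = 2.8571.
Expected months from Casual to Dormant: 2.8571.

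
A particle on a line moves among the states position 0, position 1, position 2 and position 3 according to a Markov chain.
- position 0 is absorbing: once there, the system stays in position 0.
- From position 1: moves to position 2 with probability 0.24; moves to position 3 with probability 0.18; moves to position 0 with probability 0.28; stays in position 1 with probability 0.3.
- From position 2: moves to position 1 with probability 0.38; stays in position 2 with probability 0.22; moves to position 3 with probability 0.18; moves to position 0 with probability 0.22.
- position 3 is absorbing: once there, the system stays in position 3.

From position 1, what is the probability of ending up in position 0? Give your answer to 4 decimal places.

Let h(s) be the probability of absorption at position 0 starting from transient state s. Then h(position 0) = 1 and h(position 3) = 0. By first-step analysis:
h(position 1) = 0.28·1 + 0.3·h(position 1) + 0.24·h(position 2) + 0.18·0
h(position 2) = 0.22·1 + 0.38·h(position 1) + 0.22·h(position 2) + 0.18·0
Solving: h(position 1) = 0.5963, h(position 2) = 0.5726.
Starting from position 1, the probability is 0.5963.

0.5963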